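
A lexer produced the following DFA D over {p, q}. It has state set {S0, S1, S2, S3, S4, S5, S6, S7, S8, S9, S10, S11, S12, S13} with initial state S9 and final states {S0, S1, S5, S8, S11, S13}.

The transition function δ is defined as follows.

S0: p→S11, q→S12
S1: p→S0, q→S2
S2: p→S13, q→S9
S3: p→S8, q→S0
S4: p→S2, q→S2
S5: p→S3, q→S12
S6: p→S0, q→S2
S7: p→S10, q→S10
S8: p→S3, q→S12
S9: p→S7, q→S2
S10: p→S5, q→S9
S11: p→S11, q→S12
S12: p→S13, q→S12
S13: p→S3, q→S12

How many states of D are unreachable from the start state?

3

BFS from S9 reaches {S0, S2, S3, S5, S7, S8, S9, S10, S11, S12, S13}; the 3 state(s) S1, S4, S6 are never visited.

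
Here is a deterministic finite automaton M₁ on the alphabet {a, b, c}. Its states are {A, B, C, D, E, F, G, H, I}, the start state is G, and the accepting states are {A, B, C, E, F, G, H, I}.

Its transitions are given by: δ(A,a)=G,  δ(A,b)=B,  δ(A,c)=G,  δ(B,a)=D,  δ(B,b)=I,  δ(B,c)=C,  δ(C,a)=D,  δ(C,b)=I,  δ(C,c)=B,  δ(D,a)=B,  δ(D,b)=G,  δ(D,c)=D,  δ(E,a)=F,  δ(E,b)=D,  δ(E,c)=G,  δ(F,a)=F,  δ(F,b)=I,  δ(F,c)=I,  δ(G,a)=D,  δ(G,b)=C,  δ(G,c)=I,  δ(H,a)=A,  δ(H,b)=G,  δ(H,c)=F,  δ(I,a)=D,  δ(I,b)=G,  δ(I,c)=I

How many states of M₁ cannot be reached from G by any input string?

Starting at G and following transitions, the reachable set is {B, C, D, G, I}. That leaves A, E, F, H unreachable — 4 in total.

4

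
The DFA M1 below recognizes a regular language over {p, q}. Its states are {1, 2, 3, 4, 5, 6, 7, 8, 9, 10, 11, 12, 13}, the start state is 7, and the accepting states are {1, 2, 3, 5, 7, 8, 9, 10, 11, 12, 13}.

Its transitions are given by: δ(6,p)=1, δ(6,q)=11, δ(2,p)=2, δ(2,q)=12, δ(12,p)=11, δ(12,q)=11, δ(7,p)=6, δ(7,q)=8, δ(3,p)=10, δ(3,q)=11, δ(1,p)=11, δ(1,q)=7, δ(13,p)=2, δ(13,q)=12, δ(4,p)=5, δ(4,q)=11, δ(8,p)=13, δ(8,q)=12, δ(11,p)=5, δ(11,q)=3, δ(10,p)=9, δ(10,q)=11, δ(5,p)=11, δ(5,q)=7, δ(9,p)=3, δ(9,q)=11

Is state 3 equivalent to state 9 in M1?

Yes

States {4} cannot be reached from the start state, so discard them.
Initial partition by acceptance: {1,2,3,5,7,8,9,10,11,12,13} | {6}.
On input p, block {1,2,3,5,7,8,9,10,11,12,13} splits into {1,2,3,5,8,9,10,11,12,13} and {7}.
Split {1,2,3,5,8,9,10,11,12,13} by δ(·,q) → {2,3,8,9,10,11,12,13} and {1,5}.
Split {2,3,8,9,10,11,12,13} by δ(·,p) → {2,3,8,9,10,12,13} and {11}.
Split {2,3,8,9,10,12,13} by δ(·,p) → {2,3,8,9,10,13} and {12}.
Split {2,3,8,9,10,13} by δ(·,q) → {2,8,13} and {3,9,10}.
Stable partition: {2,8,13} | {6} | {7} | {1,5} | {11} | {12} | {3,9,10} — 7 equivalence classes.
3 and 9 lie in the same block of the stable partition, so they are equivalent — no string distinguishes them.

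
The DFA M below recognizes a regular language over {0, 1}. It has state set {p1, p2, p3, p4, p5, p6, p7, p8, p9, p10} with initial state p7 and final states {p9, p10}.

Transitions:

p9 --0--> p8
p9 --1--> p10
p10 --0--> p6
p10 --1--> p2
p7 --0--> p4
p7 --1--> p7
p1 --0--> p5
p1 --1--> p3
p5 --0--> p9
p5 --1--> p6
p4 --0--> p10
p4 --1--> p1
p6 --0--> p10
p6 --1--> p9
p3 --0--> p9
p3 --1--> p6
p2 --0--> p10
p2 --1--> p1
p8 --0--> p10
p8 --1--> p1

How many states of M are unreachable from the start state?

A breadth-first search from the start state visits every state.

0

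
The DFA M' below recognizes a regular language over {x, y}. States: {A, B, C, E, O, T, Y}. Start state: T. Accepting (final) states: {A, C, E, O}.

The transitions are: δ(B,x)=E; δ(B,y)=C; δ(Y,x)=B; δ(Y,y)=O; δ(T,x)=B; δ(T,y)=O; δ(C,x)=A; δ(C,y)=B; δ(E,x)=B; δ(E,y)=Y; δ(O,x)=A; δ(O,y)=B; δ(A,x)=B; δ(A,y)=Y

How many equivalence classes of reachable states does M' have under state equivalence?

4

Initial partition by acceptance: {A,C,E,O} | {B,T,Y}.
On input x, block {A,C,E,O} splits into {A,E} and {C,O}.
Split {B,T,Y} by δ(·,x) → {T,Y} and {B}.
Stable partition: {A,E} | {T,Y} | {C,O} | {B} — 4 equivalence classes.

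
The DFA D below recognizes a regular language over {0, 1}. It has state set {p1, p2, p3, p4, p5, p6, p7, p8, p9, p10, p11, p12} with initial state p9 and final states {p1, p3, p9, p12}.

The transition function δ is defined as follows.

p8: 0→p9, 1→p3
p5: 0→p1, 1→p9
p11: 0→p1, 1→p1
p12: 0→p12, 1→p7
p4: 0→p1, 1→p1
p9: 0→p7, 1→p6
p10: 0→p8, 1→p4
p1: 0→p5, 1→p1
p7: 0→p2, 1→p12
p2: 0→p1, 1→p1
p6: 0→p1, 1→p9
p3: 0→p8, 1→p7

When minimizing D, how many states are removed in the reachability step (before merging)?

5

BFS from p9 reaches {p1, p2, p5, p6, p7, p9, p12}; the 5 state(s) p3, p4, p8, p10, p11 are never visited.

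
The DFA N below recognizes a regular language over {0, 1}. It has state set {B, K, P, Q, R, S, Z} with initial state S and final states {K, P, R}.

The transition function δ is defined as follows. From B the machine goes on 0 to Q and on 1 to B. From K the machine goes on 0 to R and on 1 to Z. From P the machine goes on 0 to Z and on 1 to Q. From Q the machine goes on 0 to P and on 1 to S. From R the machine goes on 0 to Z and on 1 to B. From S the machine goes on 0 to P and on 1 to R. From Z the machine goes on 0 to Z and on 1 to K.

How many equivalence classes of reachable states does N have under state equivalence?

Every state is reachable, so we keep all 7.
P0 = {K,P,R} | {B,Q,S,Z}.
Split {K,P,R} by δ(·,0) → {P,R} and {K}.
On input 0, block {B,Q,S,Z} splits into {Q,S} and {B,Z}.
Split {P,R} by δ(·,1) → {P} and {R}.
On input 1, block {Q,S} splits into {S} and {Q}.
Refine {B,Z} on symbol 0: members go to different blocks, giving {B} and {Z}.
The partition is now stable with 7 blocks: {P} | {S} | {K} | {B} | {R} | {Q} | {Z}.

7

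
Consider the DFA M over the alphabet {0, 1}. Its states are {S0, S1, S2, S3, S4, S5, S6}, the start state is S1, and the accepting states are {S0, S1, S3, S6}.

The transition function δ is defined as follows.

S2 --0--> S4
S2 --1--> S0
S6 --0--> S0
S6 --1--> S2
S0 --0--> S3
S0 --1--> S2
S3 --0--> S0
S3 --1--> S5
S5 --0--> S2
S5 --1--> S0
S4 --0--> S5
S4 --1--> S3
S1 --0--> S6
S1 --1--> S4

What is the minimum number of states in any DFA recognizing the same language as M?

2

All states are reachable from the start state.
P0 = {S0,S1,S3,S6} | {S2,S4,S5}.
Stable partition: {S0,S1,S3,S6} | {S2,S4,S5} — 2 equivalence classes.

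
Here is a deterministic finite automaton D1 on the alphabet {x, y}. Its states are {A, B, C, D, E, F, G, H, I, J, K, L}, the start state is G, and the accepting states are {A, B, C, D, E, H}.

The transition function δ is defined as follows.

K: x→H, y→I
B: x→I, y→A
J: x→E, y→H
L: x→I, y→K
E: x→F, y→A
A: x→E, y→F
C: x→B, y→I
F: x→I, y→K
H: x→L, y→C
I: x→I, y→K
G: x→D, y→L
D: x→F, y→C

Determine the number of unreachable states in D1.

1

Starting at G and following transitions, the reachable set is {A, B, C, D, E, F, G, H, I, K, L}. That leaves J unreachable — 1 in total.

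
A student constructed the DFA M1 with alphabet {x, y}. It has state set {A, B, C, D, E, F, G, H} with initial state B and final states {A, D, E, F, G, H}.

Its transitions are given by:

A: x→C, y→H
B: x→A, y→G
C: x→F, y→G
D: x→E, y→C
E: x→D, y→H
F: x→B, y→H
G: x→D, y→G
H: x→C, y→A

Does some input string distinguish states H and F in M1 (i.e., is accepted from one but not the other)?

Initial partition by acceptance: {A,D,E,F,G,H} | {B,C}.
On input x, block {A,D,E,F,G,H} splits into {A,F,H} and {D,E,G}.
On input y, block {D,E,G} splits into {D} and {E} and {G}.
The partition is now stable with 5 blocks: {A,F,H} | {B,C} | {D} | {E} | {G}.
H and F lie in the same block of the stable partition, so they are equivalent — no string distinguishes them.

No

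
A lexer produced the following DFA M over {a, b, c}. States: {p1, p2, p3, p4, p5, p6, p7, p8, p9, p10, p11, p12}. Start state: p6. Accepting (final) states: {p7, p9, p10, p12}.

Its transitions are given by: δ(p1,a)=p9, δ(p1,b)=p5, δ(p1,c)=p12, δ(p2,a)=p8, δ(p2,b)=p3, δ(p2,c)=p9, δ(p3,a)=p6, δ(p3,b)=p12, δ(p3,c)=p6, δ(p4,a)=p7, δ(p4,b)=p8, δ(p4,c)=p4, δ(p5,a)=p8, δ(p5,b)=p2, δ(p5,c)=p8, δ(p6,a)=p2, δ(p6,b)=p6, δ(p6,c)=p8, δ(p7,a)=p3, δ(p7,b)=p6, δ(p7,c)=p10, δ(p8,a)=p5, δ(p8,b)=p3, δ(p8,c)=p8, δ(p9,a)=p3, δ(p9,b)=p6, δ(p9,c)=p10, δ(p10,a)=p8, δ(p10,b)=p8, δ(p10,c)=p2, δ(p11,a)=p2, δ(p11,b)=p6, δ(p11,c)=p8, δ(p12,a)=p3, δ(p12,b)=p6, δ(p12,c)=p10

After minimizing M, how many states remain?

7

States {p1,p4,p7,p11} cannot be reached from the start state, so discard them.
Start with accepting vs non-accepting: {p9,p10,p12} | {p2,p3,p5,p6,p8}.
Refine {p9,p10,p12} on symbol c: members go to different blocks, giving {p9,p12} and {p10}.
Split {p2,p3,p5,p6,p8} by δ(·,b) → {p2,p5,p6,p8} and {p3}.
Refine {p2,p5,p6,p8} on symbol b: members go to different blocks, giving {p2,p8} and {p5,p6}.
On input a, block {p2,p8} splits into {p2} and {p8}.
On input a, block {p5,p6} splits into {p5} and {p6}.
No further refinement is possible. Final partition (7 blocks): {p9,p12} | {p2} | {p10} | {p3} | {p5} | {p8} | {p6}.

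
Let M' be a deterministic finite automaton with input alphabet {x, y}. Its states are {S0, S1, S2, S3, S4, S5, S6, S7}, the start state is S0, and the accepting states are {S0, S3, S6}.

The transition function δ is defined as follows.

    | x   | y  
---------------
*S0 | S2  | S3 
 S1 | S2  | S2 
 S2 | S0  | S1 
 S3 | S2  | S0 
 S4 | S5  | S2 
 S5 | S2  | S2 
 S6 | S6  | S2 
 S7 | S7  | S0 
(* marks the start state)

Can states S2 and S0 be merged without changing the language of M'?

First remove the unreachable states {S4,S5,S6,S7}; 4 states remain.
Initial partition by acceptance: {S0,S3} | {S1,S2}.
On input x, block {S1,S2} splits into {S1} and {S2}.
No further refinement is possible. Final partition (3 blocks): {S0,S3} | {S1} | {S2}.
S2 and S0 end up in different blocks, so they are distinguishable. For instance, the string 'ε' is accepted from only S0.

No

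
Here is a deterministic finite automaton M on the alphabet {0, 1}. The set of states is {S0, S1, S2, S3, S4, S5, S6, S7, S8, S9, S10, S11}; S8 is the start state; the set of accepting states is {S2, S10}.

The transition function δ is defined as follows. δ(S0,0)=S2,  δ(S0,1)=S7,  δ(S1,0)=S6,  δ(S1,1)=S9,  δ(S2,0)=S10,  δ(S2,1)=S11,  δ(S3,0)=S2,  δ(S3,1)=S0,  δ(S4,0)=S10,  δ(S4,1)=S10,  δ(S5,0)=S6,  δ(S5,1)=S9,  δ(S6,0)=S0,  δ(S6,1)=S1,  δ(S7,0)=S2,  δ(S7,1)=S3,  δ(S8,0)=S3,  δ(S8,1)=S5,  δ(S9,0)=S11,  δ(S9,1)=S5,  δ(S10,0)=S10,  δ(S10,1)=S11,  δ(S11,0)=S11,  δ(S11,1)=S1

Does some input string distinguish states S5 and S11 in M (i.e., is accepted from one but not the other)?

Reachable states from the start: {S0,S1,S2,S3,S5,S6,S7,S8,S9,S10,S11}. Unreachable: {S4} — drop them.
Start with accepting vs non-accepting: {S2,S10} | {S0,S1,S3,S5,S6,S7,S8,S9,S11}.
Split {S0,S1,S3,S5,S6,S7,S8,S9,S11} by δ(·,0) → {S1,S5,S6,S8,S9,S11} and {S0,S3,S7}.
Split {S1,S5,S6,S8,S9,S11} by δ(·,0) → {S1,S5,S9,S11} and {S6,S8}.
Split {S1,S5,S9,S11} by δ(·,0) → {S1,S5} and {S9,S11}.
No further refinement is possible. Final partition (5 blocks): {S2,S10} | {S1,S5} | {S0,S3,S7} | {S6,S8} | {S9,S11}.
S5 and S11 end up in different blocks, so they are distinguishable. For instance, the string '000' is accepted from only S5.

Yes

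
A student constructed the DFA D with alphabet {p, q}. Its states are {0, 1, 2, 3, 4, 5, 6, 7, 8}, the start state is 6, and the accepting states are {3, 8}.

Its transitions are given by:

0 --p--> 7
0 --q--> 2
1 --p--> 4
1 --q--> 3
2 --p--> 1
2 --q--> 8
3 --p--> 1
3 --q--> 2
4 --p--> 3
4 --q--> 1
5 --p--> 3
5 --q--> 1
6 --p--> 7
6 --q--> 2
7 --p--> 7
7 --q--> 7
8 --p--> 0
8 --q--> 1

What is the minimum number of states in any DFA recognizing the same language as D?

7

First remove the unreachable states {5}; 8 states remain.
P0 = {3,8} | {0,1,2,4,6,7}.
On input p, block {0,1,2,4,6,7} splits into {0,1,2,6,7} and {4}.
Refine {0,1,2,6,7} on symbol p: members go to different blocks, giving {0,2,6,7} and {1}.
On input p, block {3,8} splits into {3} and {8}.
Refine {0,2,6,7} on symbol p: members go to different blocks, giving {0,6,7} and {2}.
Split {0,6,7} by δ(·,q) → {0,6} and {7}.
The partition is now stable with 7 blocks: {3} | {0,6} | {4} | {1} | {8} | {2} | {7}.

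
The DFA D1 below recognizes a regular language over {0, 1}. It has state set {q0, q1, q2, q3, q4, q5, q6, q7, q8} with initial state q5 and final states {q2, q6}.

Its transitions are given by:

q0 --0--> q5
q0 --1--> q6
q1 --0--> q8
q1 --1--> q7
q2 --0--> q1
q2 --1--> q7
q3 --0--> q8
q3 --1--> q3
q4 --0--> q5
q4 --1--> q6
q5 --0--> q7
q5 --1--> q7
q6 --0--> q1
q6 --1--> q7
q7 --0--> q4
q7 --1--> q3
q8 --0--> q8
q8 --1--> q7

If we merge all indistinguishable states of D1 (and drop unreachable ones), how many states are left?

Reachable states from the start: {q1,q3,q4,q5,q6,q7,q8}. Unreachable: {q0,q2} — drop them.
Initial partition by acceptance: {q6} | {q1,q3,q4,q5,q7,q8}.
On input 1, block {q1,q3,q4,q5,q7,q8} splits into {q1,q3,q5,q7,q8} and {q4}.
Split {q1,q3,q5,q7,q8} by δ(·,0) → {q1,q3,q5,q8} and {q7}.
On input 0, block {q1,q3,q5,q8} splits into {q1,q3,q8} and {q5}.
On input 1, block {q1,q3,q8} splits into {q1,q8} and {q3}.
No further refinement is possible. Final partition (6 blocks): {q6} | {q1,q8} | {q4} | {q7} | {q5} | {q3}.

6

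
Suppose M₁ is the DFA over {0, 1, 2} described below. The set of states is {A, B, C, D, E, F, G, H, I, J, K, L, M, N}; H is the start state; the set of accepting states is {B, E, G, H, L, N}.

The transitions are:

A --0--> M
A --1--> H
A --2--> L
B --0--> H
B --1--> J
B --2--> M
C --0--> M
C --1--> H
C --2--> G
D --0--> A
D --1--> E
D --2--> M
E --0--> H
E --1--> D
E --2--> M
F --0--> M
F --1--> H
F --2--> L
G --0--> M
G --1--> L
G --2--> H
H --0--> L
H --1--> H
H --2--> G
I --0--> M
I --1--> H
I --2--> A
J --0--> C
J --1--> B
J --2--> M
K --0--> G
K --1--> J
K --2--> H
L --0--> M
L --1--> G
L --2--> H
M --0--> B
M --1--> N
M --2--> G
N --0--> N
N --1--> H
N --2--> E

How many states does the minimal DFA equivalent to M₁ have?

States {F,I,K} cannot be reached from the start state, so discard them.
Initial partition by acceptance: {B,E,G,H,L,N} | {A,C,D,J,M}.
Refine {B,E,G,H,L,N} on symbol 0: members go to different blocks, giving {B,E,H,N} and {G,L}.
Split {B,E,H,N} by δ(·,0) → {B,E,N} and {H}.
Refine {B,E,N} on symbol 0: members go to different blocks, giving {B,E} and {N}.
Split {A,C,D,J,M} by δ(·,0) → {A,C,D,J} and {M}.
Refine {A,C,D,J} on symbol 0: members go to different blocks, giving {A,C} and {D,J}.
The partition is now stable with 7 blocks: {B,E} | {A,C} | {G,L} | {H} | {N} | {M} | {D,J}.

7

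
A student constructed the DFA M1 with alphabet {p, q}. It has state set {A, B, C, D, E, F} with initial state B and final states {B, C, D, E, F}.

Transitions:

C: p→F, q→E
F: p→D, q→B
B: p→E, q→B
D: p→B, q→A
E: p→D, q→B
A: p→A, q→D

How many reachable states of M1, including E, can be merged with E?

1

Reachable states from the start: {A,B,D,E}. Unreachable: {C,F} — drop them.
Start with accepting vs non-accepting: {B,D,E} | {A}.
Refine {B,D,E} on symbol q: members go to different blocks, giving {B,E} and {D}.
Refine {B,E} on symbol p: members go to different blocks, giving {B} and {E}.
The partition is now stable with 4 blocks: {B} | {A} | {D} | {E}.
The equivalence class containing E is {E}, of size 1.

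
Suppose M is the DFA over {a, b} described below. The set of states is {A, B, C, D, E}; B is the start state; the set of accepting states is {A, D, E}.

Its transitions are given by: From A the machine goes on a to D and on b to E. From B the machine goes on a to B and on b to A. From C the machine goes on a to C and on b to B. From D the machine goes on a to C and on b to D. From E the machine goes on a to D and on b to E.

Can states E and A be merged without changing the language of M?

Yes

Every state is reachable, so we keep all 5.
Initial partition by acceptance: {A,D,E} | {B,C}.
On input a, block {A,D,E} splits into {A,E} and {D}.
Split {B,C} by δ(·,b) → {B} and {C}.
The partition is now stable with 4 blocks: {A,E} | {B} | {D} | {C}.
E and A lie in the same block of the stable partition, so they are equivalent — no string distinguishes them.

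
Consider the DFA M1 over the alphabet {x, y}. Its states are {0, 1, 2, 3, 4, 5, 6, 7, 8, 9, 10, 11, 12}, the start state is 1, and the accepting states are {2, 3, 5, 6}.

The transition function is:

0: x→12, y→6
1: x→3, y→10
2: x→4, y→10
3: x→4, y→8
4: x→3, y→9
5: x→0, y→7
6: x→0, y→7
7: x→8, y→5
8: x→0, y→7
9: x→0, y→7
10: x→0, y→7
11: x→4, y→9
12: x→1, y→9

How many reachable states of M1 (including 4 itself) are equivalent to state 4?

2

Reachable states from the start: {0,1,3,4,5,6,7,8,9,10,12}. Unreachable: {2,11} — drop them.
P0 = {3,5,6} | {0,1,4,7,8,9,10,12}.
Split {0,1,4,7,8,9,10,12} by δ(·,x) → {0,7,8,9,10,12} and {1,4}.
Refine {3,5,6} on symbol x: members go to different blocks, giving {5,6} and {3}.
Split {0,7,8,9,10,12} by δ(·,x) → {0,7,8,9,10} and {12}.
Split {0,7,8,9,10} by δ(·,x) → {7,8,9,10} and {0}.
Refine {7,8,9,10} on symbol x: members go to different blocks, giving {8,9,10} and {7}.
The partition is now stable with 7 blocks: {5,6} | {8,9,10} | {1,4} | {3} | {12} | {0} | {7}.
The equivalence class containing 4 is {1,4}, of size 2.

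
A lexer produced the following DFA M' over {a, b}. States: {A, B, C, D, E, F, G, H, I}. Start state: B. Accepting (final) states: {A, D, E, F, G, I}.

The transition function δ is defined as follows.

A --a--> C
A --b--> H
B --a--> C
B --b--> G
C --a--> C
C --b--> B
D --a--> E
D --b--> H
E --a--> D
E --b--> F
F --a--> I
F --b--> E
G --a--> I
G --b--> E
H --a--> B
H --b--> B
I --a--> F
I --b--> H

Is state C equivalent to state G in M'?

States {A} cannot be reached from the start state, so discard them.
Start with accepting vs non-accepting: {D,E,F,G,I} | {B,C,H}.
Refine {D,E,F,G,I} on symbol b: members go to different blocks, giving {E,F,G} and {D,I}.
On input b, block {B,C,H} splits into {C,H} and {B}.
Refine {C,H} on symbol a: members go to different blocks, giving {C} and {H}.
The partition is now stable with 5 blocks: {E,F,G} | {C} | {D,I} | {B} | {H}.
C and G end up in different blocks, so they are distinguishable. For instance, the string 'ε' is accepted from only G.

No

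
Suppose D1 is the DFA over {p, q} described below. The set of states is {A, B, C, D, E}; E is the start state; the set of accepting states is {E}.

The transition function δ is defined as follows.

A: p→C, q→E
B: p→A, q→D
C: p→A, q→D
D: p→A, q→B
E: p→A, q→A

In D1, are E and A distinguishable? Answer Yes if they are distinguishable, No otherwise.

Yes

All states are reachable from the start state.
P0 = {E} | {A,B,C,D}.
On input q, block {A,B,C,D} splits into {B,C,D} and {A}.
Stable partition: {E} | {B,C,D} | {A} — 3 equivalence classes.
E and A end up in different blocks, so they are distinguishable. For instance, the string 'ε' is accepted from only E.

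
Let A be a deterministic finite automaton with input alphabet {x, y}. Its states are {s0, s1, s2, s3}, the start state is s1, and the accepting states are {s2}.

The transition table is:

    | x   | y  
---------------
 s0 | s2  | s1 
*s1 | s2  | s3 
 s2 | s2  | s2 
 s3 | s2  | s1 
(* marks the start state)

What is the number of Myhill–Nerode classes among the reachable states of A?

First remove the unreachable states {s0}; 3 states remain.
P0 = {s2} | {s1,s3}.
No further refinement is possible. Final partition (2 blocks): {s2} | {s1,s3}.

2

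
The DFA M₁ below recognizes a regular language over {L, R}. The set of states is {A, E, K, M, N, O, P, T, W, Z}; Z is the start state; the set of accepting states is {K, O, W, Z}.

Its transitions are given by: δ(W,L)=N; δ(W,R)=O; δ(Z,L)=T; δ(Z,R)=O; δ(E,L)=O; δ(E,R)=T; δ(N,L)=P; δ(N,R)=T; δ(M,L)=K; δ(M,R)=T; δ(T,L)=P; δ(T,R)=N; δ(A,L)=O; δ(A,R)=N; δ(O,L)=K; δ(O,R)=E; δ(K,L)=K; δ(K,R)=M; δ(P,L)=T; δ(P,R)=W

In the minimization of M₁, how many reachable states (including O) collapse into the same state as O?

States {A} cannot be reached from the start state, so discard them.
Start with accepting vs non-accepting: {K,O,W,Z} | {E,M,N,P,T}.
Refine {K,O,W,Z} on symbol L: members go to different blocks, giving {W,Z} and {K,O}.
Split {E,M,N,P,T} by δ(·,L) → {N,P,T} and {E,M}.
Split {N,P,T} by δ(·,R) → {N,T} and {P}.
The partition is now stable with 5 blocks: {W,Z} | {N,T} | {K,O} | {E,M} | {P}.
State O belongs to the block {K,O}, which has 2 states.

2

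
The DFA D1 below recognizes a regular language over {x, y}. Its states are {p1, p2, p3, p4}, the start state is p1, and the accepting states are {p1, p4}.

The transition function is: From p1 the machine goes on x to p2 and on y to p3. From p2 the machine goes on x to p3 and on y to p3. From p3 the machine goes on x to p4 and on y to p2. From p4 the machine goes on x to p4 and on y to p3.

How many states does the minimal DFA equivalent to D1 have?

4

All states are reachable from the start state.
Initial partition by acceptance: {p1,p4} | {p2,p3}.
Split {p1,p4} by δ(·,x) → {p1} and {p4}.
On input x, block {p2,p3} splits into {p2} and {p3}.
Stable partition: {p1} | {p2} | {p4} | {p3} — 4 equivalence classes.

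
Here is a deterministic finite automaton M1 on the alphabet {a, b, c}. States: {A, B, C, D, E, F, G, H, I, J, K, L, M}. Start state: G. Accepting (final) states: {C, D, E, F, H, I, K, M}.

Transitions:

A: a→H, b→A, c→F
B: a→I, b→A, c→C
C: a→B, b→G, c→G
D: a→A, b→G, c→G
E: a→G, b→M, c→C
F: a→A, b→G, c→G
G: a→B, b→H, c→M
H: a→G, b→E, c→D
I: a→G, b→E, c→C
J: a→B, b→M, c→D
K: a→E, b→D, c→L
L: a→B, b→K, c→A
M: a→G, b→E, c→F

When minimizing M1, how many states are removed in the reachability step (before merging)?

Starting at G and following transitions, the reachable set is {A, B, C, D, E, F, G, H, I, M}. That leaves J, K, L unreachable — 3 in total.

3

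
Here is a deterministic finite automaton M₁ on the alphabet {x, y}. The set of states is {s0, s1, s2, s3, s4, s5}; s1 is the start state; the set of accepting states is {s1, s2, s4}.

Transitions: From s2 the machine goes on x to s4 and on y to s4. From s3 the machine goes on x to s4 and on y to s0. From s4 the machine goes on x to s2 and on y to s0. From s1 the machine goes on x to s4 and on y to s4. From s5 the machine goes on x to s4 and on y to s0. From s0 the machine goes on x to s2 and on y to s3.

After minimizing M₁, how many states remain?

4

Reachable states from the start: {s0,s1,s2,s3,s4}. Unreachable: {s5} — drop them.
Start with accepting vs non-accepting: {s1,s2,s4} | {s0,s3}.
Split {s1,s2,s4} by δ(·,y) → {s1,s2} and {s4}.
Split {s0,s3} by δ(·,x) → {s0} and {s3}.
Stable partition: {s1,s2} | {s0} | {s4} | {s3} — 4 equivalence classes.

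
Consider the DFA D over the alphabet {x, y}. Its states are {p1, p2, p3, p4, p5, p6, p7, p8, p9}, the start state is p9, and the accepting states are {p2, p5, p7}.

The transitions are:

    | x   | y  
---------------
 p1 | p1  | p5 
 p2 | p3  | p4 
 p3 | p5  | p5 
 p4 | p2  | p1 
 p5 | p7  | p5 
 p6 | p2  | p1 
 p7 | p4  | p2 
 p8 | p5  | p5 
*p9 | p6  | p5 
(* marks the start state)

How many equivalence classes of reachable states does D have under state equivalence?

7

States {p8} cannot be reached from the start state, so discard them.
P0 = {p2,p5,p7} | {p1,p3,p4,p6,p9}.
Refine {p2,p5,p7} on symbol x: members go to different blocks, giving {p2,p7} and {p5}.
Split {p2,p7} by δ(·,y) → {p2} and {p7}.
Split {p1,p3,p4,p6,p9} by δ(·,x) → {p1,p9} and {p4,p6} and {p3}.
On input x, block {p1,p9} splits into {p1} and {p9}.
No further refinement is possible. Final partition (7 blocks): {p2} | {p1} | {p5} | {p7} | {p4,p6} | {p3} | {p9}.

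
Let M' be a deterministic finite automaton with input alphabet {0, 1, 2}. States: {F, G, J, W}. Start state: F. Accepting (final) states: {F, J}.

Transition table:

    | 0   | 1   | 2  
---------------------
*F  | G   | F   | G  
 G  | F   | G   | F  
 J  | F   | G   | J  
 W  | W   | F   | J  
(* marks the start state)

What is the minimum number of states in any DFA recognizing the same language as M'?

First remove the unreachable states {J,W}; 2 states remain.
Start with accepting vs non-accepting: {F} | {G}.
Stable partition: {F} | {G} — 2 equivalence classes.

2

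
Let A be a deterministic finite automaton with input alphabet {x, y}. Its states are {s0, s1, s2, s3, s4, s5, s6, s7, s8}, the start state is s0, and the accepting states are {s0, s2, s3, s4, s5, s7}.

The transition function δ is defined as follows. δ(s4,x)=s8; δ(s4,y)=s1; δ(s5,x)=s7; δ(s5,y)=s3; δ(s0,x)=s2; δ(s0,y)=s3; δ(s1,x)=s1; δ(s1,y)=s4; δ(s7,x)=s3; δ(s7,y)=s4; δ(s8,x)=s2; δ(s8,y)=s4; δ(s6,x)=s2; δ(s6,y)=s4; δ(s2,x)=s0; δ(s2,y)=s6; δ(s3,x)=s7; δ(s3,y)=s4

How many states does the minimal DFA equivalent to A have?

Reachable states from the start: {s0,s1,s2,s3,s4,s6,s7,s8}. Unreachable: {s5} — drop them.
P0 = {s0,s2,s3,s4,s7} | {s1,s6,s8}.
Refine {s0,s2,s3,s4,s7} on symbol x: members go to different blocks, giving {s0,s2,s3,s7} and {s4}.
On input y, block {s0,s2,s3,s7} splits into {s3,s7} and {s0} and {s2}.
Split {s1,s6,s8} by δ(·,x) → {s6,s8} and {s1}.
Stable partition: {s3,s7} | {s6,s8} | {s4} | {s0} | {s2} | {s1} — 6 equivalence classes.

6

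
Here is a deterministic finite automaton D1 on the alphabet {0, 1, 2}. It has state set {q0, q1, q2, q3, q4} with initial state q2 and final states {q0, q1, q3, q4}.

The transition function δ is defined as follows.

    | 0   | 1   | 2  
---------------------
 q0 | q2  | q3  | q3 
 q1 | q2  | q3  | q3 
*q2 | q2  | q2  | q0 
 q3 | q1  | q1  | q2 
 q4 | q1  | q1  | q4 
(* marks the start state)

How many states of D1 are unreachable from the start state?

1

No path from q2 leads to q4; the other 4 states are all reachable.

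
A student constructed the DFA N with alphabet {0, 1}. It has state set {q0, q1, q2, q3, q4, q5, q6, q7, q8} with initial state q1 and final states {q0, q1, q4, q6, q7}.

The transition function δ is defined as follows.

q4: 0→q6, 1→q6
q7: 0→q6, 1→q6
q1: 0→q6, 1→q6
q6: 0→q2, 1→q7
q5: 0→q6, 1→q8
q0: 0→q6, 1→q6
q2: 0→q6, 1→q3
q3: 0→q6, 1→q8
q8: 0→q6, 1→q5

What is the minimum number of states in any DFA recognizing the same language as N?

First remove the unreachable states {q0,q4}; 7 states remain.
Initial partition by acceptance: {q1,q6,q7} | {q2,q3,q5,q8}.
Split {q1,q6,q7} by δ(·,0) → {q1,q7} and {q6}.
No further refinement is possible. Final partition (3 blocks): {q1,q7} | {q2,q3,q5,q8} | {q6}.

3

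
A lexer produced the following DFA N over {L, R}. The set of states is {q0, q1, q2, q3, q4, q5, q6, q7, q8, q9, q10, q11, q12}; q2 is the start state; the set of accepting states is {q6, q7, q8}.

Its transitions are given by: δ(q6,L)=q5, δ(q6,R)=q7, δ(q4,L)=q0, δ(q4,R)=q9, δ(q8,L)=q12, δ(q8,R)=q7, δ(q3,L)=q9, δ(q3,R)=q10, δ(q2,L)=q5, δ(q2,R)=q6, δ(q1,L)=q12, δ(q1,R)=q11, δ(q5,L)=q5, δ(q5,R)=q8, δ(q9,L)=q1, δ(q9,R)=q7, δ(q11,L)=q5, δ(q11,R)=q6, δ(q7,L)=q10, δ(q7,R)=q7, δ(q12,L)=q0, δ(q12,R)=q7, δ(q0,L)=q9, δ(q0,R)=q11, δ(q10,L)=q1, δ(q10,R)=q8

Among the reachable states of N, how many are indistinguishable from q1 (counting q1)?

2

Reachable states from the start: {q0,q1,q2,q5,q6,q7,q8,q9,q10,q11,q12}. Unreachable: {q3,q4} — drop them.
Start with accepting vs non-accepting: {q6,q7,q8} | {q0,q1,q2,q5,q9,q10,q11,q12}.
Split {q0,q1,q2,q5,q9,q10,q11,q12} by δ(·,R) → {q2,q5,q9,q10,q11,q12} and {q0,q1}.
Refine {q2,q5,q9,q10,q11,q12} on symbol L: members go to different blocks, giving {q2,q5,q11} and {q9,q10,q12}.
On input L, block {q6,q7,q8} splits into {q7,q8} and {q6}.
Refine {q2,q5,q11} on symbol R: members go to different blocks, giving {q2,q11} and {q5}.
No further refinement is possible. Final partition (6 blocks): {q7,q8} | {q2,q11} | {q0,q1} | {q9,q10,q12} | {q6} | {q5}.
The equivalence class containing q1 is {q0,q1}, of size 2.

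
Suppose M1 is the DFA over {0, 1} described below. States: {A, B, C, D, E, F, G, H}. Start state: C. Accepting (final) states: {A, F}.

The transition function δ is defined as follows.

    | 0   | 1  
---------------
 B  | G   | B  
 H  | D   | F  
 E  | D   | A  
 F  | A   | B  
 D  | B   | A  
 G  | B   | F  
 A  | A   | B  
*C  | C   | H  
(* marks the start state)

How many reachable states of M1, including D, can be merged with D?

2

First remove the unreachable states {E}; 7 states remain.
Start with accepting vs non-accepting: {A,F} | {B,C,D,G,H}.
Refine {B,C,D,G,H} on symbol 1: members go to different blocks, giving {D,G,H} and {B,C}.
Split {D,G,H} by δ(·,0) → {D,G} and {H}.
Split {B,C} by δ(·,0) → {B} and {C}.
No further refinement is possible. Final partition (5 blocks): {A,F} | {D,G} | {B} | {H} | {C}.
State D belongs to the block {D,G}, which has 2 states.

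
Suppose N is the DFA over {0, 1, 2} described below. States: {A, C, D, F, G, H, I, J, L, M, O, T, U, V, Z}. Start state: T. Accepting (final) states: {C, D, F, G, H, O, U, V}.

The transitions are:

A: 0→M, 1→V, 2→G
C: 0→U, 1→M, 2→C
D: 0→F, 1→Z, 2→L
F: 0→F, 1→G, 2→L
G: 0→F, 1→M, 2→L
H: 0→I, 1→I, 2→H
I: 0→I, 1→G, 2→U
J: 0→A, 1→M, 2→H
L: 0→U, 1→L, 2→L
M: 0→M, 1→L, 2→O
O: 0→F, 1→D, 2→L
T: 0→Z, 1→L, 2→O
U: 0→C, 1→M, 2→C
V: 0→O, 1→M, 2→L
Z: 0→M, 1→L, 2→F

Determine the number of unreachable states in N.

5

Starting at T and following transitions, the reachable set is {C, D, F, G, L, M, O, T, U, Z}. That leaves A, H, I, J, V unreachable — 5 in total.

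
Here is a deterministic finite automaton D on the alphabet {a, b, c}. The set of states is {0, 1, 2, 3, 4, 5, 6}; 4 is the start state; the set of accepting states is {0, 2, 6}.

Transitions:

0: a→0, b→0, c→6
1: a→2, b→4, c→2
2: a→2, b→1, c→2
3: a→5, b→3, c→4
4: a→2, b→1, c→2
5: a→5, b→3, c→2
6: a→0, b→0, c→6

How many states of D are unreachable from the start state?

4

No path from 4 leads to 0, 3, 5, 6; the other 3 states are all reachable.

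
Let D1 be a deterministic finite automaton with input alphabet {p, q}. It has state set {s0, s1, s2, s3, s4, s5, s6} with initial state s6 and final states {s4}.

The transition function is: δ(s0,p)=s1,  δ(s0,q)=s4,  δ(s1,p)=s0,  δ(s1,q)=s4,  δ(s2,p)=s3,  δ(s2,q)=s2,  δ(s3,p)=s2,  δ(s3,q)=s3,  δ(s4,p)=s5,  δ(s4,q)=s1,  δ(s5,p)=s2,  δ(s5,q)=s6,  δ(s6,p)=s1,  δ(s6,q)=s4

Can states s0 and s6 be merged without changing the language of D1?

Start with accepting vs non-accepting: {s4} | {s0,s1,s2,s3,s5,s6}.
On input q, block {s0,s1,s2,s3,s5,s6} splits into {s0,s1,s6} and {s2,s3,s5}.
On input q, block {s2,s3,s5} splits into {s2,s3} and {s5}.
The partition is now stable with 4 blocks: {s4} | {s0,s1,s6} | {s2,s3} | {s5}.
s0 and s6 lie in the same block of the stable partition, so they are equivalent — no string distinguishes them.

Yes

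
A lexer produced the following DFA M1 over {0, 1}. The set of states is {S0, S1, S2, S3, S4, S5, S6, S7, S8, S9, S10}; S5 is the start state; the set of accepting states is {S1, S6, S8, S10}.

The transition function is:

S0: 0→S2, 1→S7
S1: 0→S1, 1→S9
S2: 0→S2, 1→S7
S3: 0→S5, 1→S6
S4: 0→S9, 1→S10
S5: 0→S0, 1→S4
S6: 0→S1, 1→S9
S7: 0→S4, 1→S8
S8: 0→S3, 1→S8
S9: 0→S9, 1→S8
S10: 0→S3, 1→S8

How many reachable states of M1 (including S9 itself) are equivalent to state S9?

3

P0 = {S1,S6,S8,S10} | {S0,S2,S3,S4,S5,S7,S9}.
On input 0, block {S1,S6,S8,S10} splits into {S1,S6} and {S8,S10}.
Refine {S0,S2,S3,S4,S5,S7,S9} on symbol 1: members go to different blocks, giving {S0,S2,S5} and {S4,S7,S9} and {S3}.
No further refinement is possible. Final partition (5 blocks): {S1,S6} | {S0,S2,S5} | {S8,S10} | {S4,S7,S9} | {S3}.
State S9 belongs to the block {S4,S7,S9}, which has 3 states.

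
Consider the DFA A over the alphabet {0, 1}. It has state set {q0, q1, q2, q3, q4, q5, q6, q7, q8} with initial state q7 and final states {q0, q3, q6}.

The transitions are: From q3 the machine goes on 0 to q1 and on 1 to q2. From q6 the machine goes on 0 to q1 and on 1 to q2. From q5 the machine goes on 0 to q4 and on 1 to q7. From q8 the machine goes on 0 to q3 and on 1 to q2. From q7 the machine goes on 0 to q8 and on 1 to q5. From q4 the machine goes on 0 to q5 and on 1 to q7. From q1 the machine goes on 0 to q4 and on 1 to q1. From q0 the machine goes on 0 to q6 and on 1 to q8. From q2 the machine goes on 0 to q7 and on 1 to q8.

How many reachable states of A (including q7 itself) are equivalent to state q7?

1

Reachable states from the start: {q1,q2,q3,q4,q5,q7,q8}. Unreachable: {q0,q6} — drop them.
P0 = {q3} | {q1,q2,q4,q5,q7,q8}.
Refine {q1,q2,q4,q5,q7,q8} on symbol 0: members go to different blocks, giving {q1,q2,q4,q5,q7} and {q8}.
Refine {q1,q2,q4,q5,q7} on symbol 0: members go to different blocks, giving {q1,q2,q4,q5} and {q7}.
Refine {q1,q2,q4,q5} on symbol 0: members go to different blocks, giving {q1,q4,q5} and {q2}.
On input 1, block {q1,q4,q5} splits into {q4,q5} and {q1}.
The partition is now stable with 6 blocks: {q3} | {q4,q5} | {q8} | {q7} | {q2} | {q1}.
The equivalence class containing q7 is {q7}, of size 1.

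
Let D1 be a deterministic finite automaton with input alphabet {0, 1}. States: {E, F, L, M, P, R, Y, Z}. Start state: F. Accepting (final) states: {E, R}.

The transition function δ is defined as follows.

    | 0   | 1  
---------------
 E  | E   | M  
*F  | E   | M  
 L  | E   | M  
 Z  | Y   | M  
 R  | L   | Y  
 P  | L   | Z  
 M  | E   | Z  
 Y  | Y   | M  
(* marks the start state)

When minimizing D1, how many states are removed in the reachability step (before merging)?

BFS from F reaches {E, F, M, Y, Z}; the 3 state(s) L, P, R are never visited.

3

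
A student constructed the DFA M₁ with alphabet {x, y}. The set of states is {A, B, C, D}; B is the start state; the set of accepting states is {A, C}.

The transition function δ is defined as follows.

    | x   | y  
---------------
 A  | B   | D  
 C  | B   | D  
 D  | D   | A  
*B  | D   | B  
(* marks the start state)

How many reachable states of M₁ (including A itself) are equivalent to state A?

1

Reachable states from the start: {A,B,D}. Unreachable: {C} — drop them.
Start with accepting vs non-accepting: {A} | {B,D}.
Split {B,D} by δ(·,y) → {B} and {D}.
The partition is now stable with 3 blocks: {A} | {B} | {D}.
The equivalence class containing A is {A}, of size 1.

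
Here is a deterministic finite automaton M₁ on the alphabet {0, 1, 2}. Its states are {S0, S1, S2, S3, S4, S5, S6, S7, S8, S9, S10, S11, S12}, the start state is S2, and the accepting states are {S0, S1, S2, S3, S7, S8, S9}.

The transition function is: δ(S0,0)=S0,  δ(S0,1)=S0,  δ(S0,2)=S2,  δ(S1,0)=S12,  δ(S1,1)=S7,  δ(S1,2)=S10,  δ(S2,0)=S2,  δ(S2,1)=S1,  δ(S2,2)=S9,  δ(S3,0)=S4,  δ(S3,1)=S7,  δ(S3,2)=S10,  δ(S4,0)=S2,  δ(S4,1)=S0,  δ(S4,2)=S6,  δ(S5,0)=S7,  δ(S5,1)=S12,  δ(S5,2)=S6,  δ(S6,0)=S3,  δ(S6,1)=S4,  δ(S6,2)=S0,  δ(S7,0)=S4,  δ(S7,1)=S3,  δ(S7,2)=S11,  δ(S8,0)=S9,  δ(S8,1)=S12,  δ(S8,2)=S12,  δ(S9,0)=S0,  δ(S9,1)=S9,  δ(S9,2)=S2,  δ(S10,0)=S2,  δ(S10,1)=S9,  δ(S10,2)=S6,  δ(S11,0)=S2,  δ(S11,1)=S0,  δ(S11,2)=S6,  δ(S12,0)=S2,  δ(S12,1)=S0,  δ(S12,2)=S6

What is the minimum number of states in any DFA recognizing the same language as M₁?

First remove the unreachable states {S5,S8}; 11 states remain.
P0 = {S0,S1,S2,S3,S7,S9} | {S4,S6,S10,S11,S12}.
Split {S0,S1,S2,S3,S7,S9} by δ(·,0) → {S0,S2,S9} and {S1,S3,S7}.
Split {S0,S2,S9} by δ(·,1) → {S0,S9} and {S2}.
Split {S4,S6,S10,S11,S12} by δ(·,0) → {S4,S10,S11,S12} and {S6}.
Stable partition: {S0,S9} | {S4,S10,S11,S12} | {S1,S3,S7} | {S2} | {S6} — 5 equivalence classes.

5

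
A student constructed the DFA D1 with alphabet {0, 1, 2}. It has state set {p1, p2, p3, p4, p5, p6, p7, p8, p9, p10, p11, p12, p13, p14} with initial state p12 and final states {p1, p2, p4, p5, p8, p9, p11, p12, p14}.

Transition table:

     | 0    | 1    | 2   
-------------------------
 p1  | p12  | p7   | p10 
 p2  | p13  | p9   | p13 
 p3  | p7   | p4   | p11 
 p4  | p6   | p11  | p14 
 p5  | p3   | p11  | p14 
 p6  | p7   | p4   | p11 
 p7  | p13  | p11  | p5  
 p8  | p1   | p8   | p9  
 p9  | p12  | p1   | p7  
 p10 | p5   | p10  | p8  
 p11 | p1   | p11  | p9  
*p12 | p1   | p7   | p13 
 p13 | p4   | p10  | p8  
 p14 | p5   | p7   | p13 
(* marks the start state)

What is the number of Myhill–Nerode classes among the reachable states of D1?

8

First remove the unreachable states {p2}; 13 states remain.
P0 = {p1,p4,p5,p8,p9,p11,p12,p14} | {p3,p6,p7,p10,p13}.
Refine {p1,p4,p5,p8,p9,p11,p12,p14} on symbol 0: members go to different blocks, giving {p1,p8,p9,p11,p12,p14} and {p4,p5}.
Refine {p1,p8,p9,p11,p12,p14} on symbol 0: members go to different blocks, giving {p1,p8,p9,p11,p12} and {p14}.
Split {p1,p8,p9,p11,p12} by δ(·,1) → {p8,p9,p11} and {p1,p12}.
Split {p8,p9,p11} by δ(·,1) → {p8,p11} and {p9}.
Refine {p3,p6,p7,p10,p13} on symbol 0: members go to different blocks, giving {p3,p6,p7} and {p10,p13}.
Refine {p3,p6,p7} on symbol 0: members go to different blocks, giving {p3,p6} and {p7}.
The partition is now stable with 8 blocks: {p8,p11} | {p3,p6} | {p4,p5} | {p14} | {p1,p12} | {p9} | {p10,p13} | {p7}.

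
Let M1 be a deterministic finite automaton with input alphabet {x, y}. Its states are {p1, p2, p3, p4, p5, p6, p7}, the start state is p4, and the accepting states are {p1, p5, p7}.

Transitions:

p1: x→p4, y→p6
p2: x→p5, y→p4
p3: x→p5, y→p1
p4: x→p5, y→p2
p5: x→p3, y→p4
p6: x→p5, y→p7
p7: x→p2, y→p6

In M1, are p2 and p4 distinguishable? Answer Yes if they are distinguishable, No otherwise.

All states are reachable from the start state.
Initial partition by acceptance: {p1,p5,p7} | {p2,p3,p4,p6}.
On input y, block {p2,p3,p4,p6} splits into {p2,p4} and {p3,p6}.
Split {p1,p5,p7} by δ(·,x) → {p1,p7} and {p5}.
The partition is now stable with 4 blocks: {p1,p7} | {p2,p4} | {p3,p6} | {p5}.
p2 and p4 lie in the same block of the stable partition, so they are equivalent — no string distinguishes them.

No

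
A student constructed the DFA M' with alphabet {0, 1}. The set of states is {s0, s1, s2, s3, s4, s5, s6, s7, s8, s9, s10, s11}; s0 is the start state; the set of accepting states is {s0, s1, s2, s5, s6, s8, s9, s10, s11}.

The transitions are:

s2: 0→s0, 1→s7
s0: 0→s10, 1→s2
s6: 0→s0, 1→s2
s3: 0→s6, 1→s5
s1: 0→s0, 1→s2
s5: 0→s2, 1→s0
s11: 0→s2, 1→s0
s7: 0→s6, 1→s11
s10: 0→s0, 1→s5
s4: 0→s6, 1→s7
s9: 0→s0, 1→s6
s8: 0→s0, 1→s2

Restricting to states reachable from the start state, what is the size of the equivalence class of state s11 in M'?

2

States {s1,s3,s4,s8,s9} cannot be reached from the start state, so discard them.
Start with accepting vs non-accepting: {s0,s2,s5,s6,s10,s11} | {s7}.
Split {s0,s2,s5,s6,s10,s11} by δ(·,1) → {s0,s5,s6,s10,s11} and {s2}.
Refine {s0,s5,s6,s10,s11} on symbol 0: members go to different blocks, giving {s0,s6,s10} and {s5,s11}.
On input 1, block {s0,s6,s10} splits into {s0,s6} and {s10}.
Refine {s0,s6} on symbol 0: members go to different blocks, giving {s0} and {s6}.
Stable partition: {s0} | {s7} | {s2} | {s5,s11} | {s10} | {s6} — 6 equivalence classes.
The equivalence class containing s11 is {s5,s11}, of size 2.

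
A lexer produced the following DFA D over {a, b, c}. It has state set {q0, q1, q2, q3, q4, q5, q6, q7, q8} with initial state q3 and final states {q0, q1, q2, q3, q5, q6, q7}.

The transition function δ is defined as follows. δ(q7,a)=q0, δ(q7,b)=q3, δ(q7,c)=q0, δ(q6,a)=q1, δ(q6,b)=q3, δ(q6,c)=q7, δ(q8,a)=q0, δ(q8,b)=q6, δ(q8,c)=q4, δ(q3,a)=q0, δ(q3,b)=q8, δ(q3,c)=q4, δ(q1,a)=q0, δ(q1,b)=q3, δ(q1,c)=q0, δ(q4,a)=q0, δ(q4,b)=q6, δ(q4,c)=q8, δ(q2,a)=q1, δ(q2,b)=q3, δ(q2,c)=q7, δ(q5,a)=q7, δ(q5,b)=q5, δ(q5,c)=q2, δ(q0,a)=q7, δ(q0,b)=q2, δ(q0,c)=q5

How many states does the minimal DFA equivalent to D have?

6

Every state is reachable, so we keep all 9.
Initial partition by acceptance: {q0,q1,q2,q3,q5,q6,q7} | {q4,q8}.
On input b, block {q0,q1,q2,q3,q5,q6,q7} splits into {q0,q1,q2,q5,q6,q7} and {q3}.
Refine {q0,q1,q2,q5,q6,q7} on symbol b: members go to different blocks, giving {q1,q2,q6,q7} and {q0,q5}.
Split {q1,q2,q6,q7} by δ(·,a) → {q1,q7} and {q2,q6}.
Split {q0,q5} by δ(·,b) → {q0} and {q5}.
The partition is now stable with 6 blocks: {q1,q7} | {q4,q8} | {q3} | {q0} | {q2,q6} | {q5}.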